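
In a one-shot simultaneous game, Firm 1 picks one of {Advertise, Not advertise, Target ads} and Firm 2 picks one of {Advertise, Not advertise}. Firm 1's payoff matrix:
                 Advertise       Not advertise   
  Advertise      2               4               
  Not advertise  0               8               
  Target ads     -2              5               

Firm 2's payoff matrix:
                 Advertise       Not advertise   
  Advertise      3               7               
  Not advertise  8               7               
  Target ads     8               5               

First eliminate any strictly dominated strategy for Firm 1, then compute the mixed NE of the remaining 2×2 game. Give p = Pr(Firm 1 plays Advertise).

Firm 1's strategy Target ads is strictly dominated by Not advertise: 0 > -2 and 8 > 5. Eliminate Target ads.
Firm 2's indifference between Advertise and Not advertise determines Firm 1's mixing probability p:
  Firm 2's payoff from Advertise: p·3 + (1−p)·8 = -5p + 8
  Firm 2's payoff from Not advertise: p·7 + (1−p)·7 = 7
  -5p + 8 = 7  ⇒  -5p = -1  ⇒  p = 1/5.

p = 1/5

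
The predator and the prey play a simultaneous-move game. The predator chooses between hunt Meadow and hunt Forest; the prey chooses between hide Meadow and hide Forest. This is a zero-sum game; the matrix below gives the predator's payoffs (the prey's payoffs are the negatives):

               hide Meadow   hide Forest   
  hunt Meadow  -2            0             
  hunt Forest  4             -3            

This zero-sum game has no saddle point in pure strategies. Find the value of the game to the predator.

The prey's mix must leave the predator indifferent between hunt Meadow and hunt Forest.
  the predator's payoff to hunt Meadow: q·(-2) + (1−q)·0 = -2q
  the predator's payoff to hunt Forest: q·4 + (1−q)·(-3) = 7q - 3
  -2q = 7q - 3  ⇒  -9q = -3  ⇒  q = 1/3.
The value is the predator's expected payoff against this mix (using hunt Meadow): (1/3)·(-2) + (2/3)·0 = -2/3.

v = -2/3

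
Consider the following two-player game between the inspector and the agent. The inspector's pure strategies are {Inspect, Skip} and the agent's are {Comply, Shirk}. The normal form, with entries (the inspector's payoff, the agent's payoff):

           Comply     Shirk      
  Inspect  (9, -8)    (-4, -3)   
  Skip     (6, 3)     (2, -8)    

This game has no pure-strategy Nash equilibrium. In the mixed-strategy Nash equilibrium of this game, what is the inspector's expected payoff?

14/3

For the inspector to be willing to mix, the inspector must be indifferent between Inspect and Skip, which pins down the agent's mix.
  the inspector's payoff to Inspect: q·9 + (1−q)·(-4) = 13q - 4
  the inspector's payoff to Skip: q·6 + (1−q)·2 = 4q + 2
  13q - 4 = 4q + 2  ⇒  9q = 6  ⇒  q = 2/3.
At equilibrium the inspector is indifferent across rows, so the inspector's payoff equals the payoff from Inspect: (2/3)·9 + (1/3)·(-4) = 14/3.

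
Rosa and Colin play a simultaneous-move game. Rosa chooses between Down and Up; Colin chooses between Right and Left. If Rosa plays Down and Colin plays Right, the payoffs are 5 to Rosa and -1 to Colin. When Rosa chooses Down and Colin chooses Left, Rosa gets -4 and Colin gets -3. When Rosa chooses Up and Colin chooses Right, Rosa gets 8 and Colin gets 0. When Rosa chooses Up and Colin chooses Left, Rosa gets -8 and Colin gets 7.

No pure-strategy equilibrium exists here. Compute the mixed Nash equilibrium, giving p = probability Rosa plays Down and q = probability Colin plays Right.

Colin's indifference between Right and Left determines Rosa's mixing probability p:
  Colin's payoff to Right: p·(-1) + (1−p)·0 = -p
  Colin's payoff to Left: p·(-3) + (1−p)·7 = -10p + 7
  -p = -10p + 7  ⇒  9p = 7  ⇒  p = 7/9.
In a mixed equilibrium Rosa is indifferent between Down and Up; this condition fixes q.
  Rosa's expected payoff from Down: q·5 + (1−q)·(-4) = 9q - 4
  Rosa's expected payoff from Up: q·8 + (1−q)·(-8) = 16q - 8
  9q - 4 = 16q - 8  ⇒  -7q = -4  ⇒  q = 4/7.

p = 7/9, q = 4/7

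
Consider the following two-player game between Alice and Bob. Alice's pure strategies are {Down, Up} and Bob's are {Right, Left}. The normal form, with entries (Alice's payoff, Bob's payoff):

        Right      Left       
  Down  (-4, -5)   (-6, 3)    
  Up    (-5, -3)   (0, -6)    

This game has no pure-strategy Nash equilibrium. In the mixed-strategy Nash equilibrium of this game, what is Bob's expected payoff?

-39/11

Set Bob's expected payoff from Right equal to that from Left:
  Bob's payoff to Right: p·(-5) + (1−p)·(-3) = -2p - 3
  Bob's payoff to Left: p·3 + (1−p)·(-6) = 9p - 6
  -2p - 3 = 9p - 6  ⇒  -11p = -3  ⇒  p = 3/11.
At equilibrium Bob is indifferent across columns, so Bob's payoff equals the payoff from Right: (3/11)·(-5) + (8/11)·(-3) = -39/11.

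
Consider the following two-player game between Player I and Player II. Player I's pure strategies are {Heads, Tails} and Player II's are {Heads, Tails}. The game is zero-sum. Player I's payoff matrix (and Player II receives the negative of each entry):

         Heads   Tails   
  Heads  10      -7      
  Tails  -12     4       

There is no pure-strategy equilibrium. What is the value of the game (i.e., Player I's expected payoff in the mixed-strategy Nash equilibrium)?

v = -4/3

Player II's mix must leave Player I indifferent between Heads and Tails.
  Player I's payoff to Heads: q·10 + (1−q)·(-7) = 17q - 7
  Player I's payoff to Tails: q·(-12) + (1−q)·4 = -16q + 4
  17q - 7 = -16q + 4  ⇒  33q = 11  ⇒  q = 1/3.
The value is Player I's expected payoff against this mix (using Heads): (1/3)·10 + (2/3)·(-7) = -4/3.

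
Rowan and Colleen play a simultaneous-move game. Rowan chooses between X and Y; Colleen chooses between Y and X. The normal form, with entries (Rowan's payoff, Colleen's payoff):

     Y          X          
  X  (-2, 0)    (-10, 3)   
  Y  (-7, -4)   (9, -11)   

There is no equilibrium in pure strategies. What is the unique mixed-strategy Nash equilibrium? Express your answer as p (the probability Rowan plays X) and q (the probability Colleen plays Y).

In a mixed equilibrium Colleen is indifferent between Y and X; this condition fixes p.
  Colleen's payoff from Y: p·0 + (1−p)·(-4) = 4p - 4
  Colleen's payoff from X: p·3 + (1−p)·(-11) = 14p - 11
  4p - 4 = 14p - 11  ⇒  -10p = -7  ⇒  p = 7/10.
For Rowan to be willing to mix, Rowan must be indifferent between X and Y, which pins down Colleen's mix.
  Rowan's payoff to X: q·(-2) + (1−q)·(-10) = 8q - 10
  Rowan's payoff to Y: q·(-7) + (1−q)·9 = -16q + 9
  8q - 10 = -16q + 9  ⇒  24q = 19  ⇒  q = 19/24.

p = 7/10, q = 19/24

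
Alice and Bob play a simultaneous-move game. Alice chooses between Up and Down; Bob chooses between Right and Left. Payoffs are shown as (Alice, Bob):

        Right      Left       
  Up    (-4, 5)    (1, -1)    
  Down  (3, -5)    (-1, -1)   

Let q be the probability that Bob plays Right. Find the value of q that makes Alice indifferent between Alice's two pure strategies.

q = 2/9

Alice's indifference between Up and Down determines Bob's mixing probability q:
  Alice's payoff to Up: q·(-4) + (1−q)·1 = -5q + 1
  Alice's payoff to Down: q·3 + (1−q)·(-1) = 4q - 1
  -5q + 1 = 4q - 1  ⇒  -9q = -2  ⇒  q = 2/9.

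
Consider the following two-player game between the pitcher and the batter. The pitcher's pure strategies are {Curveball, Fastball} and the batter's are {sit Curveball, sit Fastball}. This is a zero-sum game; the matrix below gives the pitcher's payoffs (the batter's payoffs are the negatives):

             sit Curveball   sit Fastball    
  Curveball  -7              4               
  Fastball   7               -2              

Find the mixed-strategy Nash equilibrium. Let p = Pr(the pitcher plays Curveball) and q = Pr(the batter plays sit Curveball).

In a mixed equilibrium the batter is indifferent between sit Curveball and sit Fastball; this condition fixes p.
  the batter's payoff to sit Curveball: p·7 + (1−p)·(-7) = 14p - 7
  the batter's payoff to sit Fastball: p·(-4) + (1−p)·2 = -6p + 2
  14p - 7 = -6p + 2  ⇒  20p = 9  ⇒  p = 9/20.
The pitcher's indifference between Curveball and Fastball determines the batter's mixing probability q:
  the pitcher's expected payoff from Curveball: q·(-7) + (1−q)·4 = -11q + 4
  the pitcher's expected payoff from Fastball: q·7 + (1−q)·(-2) = 9q - 2
  -11q + 4 = 9q - 2  ⇒  -20q = -6  ⇒  q = 3/10.

p = 9/20, q = 3/10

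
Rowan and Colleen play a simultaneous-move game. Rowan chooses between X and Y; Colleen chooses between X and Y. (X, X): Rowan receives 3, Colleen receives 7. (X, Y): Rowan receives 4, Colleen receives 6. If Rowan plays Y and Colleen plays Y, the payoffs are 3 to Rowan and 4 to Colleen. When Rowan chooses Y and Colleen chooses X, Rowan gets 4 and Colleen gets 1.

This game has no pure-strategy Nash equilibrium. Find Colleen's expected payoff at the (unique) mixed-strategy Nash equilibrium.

For Colleen to be willing to mix, Colleen must be indifferent between X and Y, which pins down Rowan's mix.
  Colleen's expected payoff from X: p·7 + (1−p)·1 = 6p + 1
  Colleen's expected payoff from Y: p·6 + (1−p)·4 = 2p + 4
  6p + 1 = 2p + 4  ⇒  4p = 3  ⇒  p = 3/4.
At equilibrium Colleen is indifferent across columns, so Colleen's payoff equals the payoff from X: (3/4)·7 + (1/4)·1 = 11/2.

11/2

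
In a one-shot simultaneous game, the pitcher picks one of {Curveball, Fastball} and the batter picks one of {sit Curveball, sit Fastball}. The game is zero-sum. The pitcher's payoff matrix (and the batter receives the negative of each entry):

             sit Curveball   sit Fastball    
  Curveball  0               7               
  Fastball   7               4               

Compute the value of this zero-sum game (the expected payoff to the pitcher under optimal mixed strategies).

v = 49/10

The batter's mix must leave the pitcher indifferent between Curveball and Fastball.
  the pitcher's payoff to Curveball: q·0 + (1−q)·7 = -7q + 7
  the pitcher's payoff to Fastball: q·7 + (1−q)·4 = 3q + 4
  -7q + 7 = 3q + 4  ⇒  -10q = -3  ⇒  q = 3/10.
The value is the pitcher's expected payoff against this mix (using Curveball): (3/10)·0 + (7/10)·7 = 49/10.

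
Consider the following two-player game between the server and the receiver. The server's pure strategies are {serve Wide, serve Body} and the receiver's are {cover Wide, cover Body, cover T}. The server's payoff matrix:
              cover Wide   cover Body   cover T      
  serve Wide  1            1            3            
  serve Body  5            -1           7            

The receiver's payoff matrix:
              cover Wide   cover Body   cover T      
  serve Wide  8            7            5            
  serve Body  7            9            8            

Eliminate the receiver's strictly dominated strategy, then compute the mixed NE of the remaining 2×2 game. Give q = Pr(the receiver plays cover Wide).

The receiver's strategy cover T is strictly dominated by cover Body: 7 > 5 and 9 > 8. Eliminate cover T.
For the server to be willing to mix, the server must be indifferent between serve Wide and serve Body, which pins down the receiver's mix.
  the server's payoff from serve Wide: q·1 + (1−q)·1 = 1
  the server's payoff from serve Body: q·5 + (1−q)·(-1) = 6q - 1
  1 = 6q - 1  ⇒  -6q = -2  ⇒  q = 1/3.

q = 1/3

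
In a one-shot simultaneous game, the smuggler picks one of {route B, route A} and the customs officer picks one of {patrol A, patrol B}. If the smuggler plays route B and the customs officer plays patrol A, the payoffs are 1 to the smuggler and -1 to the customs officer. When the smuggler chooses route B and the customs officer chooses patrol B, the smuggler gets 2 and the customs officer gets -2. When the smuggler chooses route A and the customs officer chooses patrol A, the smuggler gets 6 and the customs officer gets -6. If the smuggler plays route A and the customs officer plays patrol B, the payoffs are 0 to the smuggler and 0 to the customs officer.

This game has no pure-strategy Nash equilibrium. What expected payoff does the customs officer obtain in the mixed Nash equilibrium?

The customs officer's indifference between patrol A and patrol B determines the smuggler's mixing probability p:
  the customs officer's payoff to patrol A: p·(-1) + (1−p)·(-6) = 5p - 6
  the customs officer's payoff to patrol B: p·(-2) + (1−p)·0 = -2p
  5p - 6 = -2p  ⇒  7p = 6  ⇒  p = 6/7.
At equilibrium the customs officer is indifferent across columns, so the customs officer's payoff equals the payoff from patrol A: (6/7)·(-1) + (1/7)·(-6) = -12/7.

-12/7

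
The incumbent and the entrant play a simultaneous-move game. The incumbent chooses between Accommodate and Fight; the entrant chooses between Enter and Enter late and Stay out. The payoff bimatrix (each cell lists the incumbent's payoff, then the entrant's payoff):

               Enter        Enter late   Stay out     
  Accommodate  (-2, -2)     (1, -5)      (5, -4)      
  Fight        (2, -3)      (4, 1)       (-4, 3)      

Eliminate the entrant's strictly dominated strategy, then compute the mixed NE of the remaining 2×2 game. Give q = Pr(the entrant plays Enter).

q = 9/13

The entrant's strategy Enter late is strictly dominated by Stay out: -4 > -5 and 3 > 1. Eliminate Enter late.
The incumbent's indifference between Accommodate and Fight determines the entrant's mixing probability q:
  the incumbent's payoff to Accommodate: q·(-2) + (1−q)·5 = -7q + 5
  the incumbent's payoff to Fight: q·2 + (1−q)·(-4) = 6q - 4
  -7q + 5 = 6q - 4  ⇒  -13q = -9  ⇒  q = 9/13.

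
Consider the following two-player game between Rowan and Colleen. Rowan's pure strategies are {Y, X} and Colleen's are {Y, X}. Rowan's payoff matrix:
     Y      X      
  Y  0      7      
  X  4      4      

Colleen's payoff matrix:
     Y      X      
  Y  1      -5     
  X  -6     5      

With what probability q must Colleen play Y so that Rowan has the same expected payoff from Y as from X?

q = 3/7

Colleen's mix must leave Rowan indifferent between Y and X.
  Rowan's payoff from Y: q·0 + (1−q)·7 = -7q + 7
  Rowan's payoff from X: q·4 + (1−q)·4 = 4
  -7q + 7 = 4  ⇒  -7q = -3  ⇒  q = 3/7.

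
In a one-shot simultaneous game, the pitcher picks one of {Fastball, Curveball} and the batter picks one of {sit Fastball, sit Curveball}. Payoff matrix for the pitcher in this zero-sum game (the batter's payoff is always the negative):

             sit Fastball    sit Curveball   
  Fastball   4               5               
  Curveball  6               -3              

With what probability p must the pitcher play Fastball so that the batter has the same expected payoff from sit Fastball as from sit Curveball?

p = 9/10

For the batter to be willing to mix, the batter must be indifferent between sit Fastball and sit Curveball, which pins down the pitcher's mix.
  the batter's payoff to sit Fastball: p·(-4) + (1−p)·(-6) = 2p - 6
  the batter's payoff to sit Curveball: p·(-5) + (1−p)·3 = -8p + 3
  2p - 6 = -8p + 3  ⇒  10p = 9  ⇒  p = 9/10.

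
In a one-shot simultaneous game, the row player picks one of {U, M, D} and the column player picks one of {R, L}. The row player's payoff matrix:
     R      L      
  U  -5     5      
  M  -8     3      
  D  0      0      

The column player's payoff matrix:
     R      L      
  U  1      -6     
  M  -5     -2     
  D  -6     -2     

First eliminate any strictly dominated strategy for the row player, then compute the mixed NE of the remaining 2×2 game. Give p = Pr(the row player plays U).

The row player's strategy M is strictly dominated by U: -5 > -8 and 5 > 3. Eliminate M.
The row player's mix must leave the column player indifferent between R and L.
  the column player's expected payoff from R: p·1 + (1−p)·(-6) = 7p - 6
  the column player's expected payoff from L: p·(-6) + (1−p)·(-2) = -4p - 2
  7p - 6 = -4p - 2  ⇒  11p = 4  ⇒  p = 4/11.

p = 4/11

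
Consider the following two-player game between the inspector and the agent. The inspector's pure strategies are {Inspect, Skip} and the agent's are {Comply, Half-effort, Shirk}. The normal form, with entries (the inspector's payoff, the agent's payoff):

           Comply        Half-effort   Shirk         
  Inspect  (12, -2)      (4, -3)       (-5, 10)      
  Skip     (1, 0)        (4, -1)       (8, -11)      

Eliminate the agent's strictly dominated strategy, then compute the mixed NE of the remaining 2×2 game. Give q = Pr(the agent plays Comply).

The agent's strategy Half-effort is strictly dominated by Comply: -2 > -3 and 0 > -1. Eliminate Half-effort.
The agent's mix must leave the inspector indifferent between Inspect and Skip.
  the inspector's payoff from Inspect: q·12 + (1−q)·(-5) = 17q - 5
  the inspector's payoff from Skip: q·1 + (1−q)·8 = -7q + 8
  17q - 5 = -7q + 8  ⇒  24q = 13  ⇒  q = 13/24.

q = 13/24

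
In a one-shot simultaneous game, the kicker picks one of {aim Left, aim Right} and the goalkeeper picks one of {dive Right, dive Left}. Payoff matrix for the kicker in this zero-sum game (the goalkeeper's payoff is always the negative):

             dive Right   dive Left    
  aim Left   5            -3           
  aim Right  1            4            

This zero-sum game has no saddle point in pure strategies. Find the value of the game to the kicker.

v = 23/11

The kicker's indifference between aim Left and aim Right determines the goalkeeper's mixing probability q:
  the kicker's payoff to aim Left: q·5 + (1−q)·(-3) = 8q - 3
  the kicker's payoff to aim Right: q·1 + (1−q)·4 = -3q + 4
  8q - 3 = -3q + 4  ⇒  11q = 7  ⇒  q = 7/11.
The value is the kicker's expected payoff against this mix (using aim Left): (7/11)·5 + (4/11)·(-3) = 23/11.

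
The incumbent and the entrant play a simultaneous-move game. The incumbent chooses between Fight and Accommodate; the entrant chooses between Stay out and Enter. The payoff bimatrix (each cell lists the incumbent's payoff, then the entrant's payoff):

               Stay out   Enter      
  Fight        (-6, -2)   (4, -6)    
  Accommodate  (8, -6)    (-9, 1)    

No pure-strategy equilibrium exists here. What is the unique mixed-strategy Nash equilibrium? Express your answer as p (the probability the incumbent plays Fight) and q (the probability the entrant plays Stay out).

p = 7/11, q = 13/27

For the entrant to be willing to mix, the entrant must be indifferent between Stay out and Enter, which pins down the incumbent's mix.
  the entrant's payoff to Stay out: p·(-2) + (1−p)·(-6) = 4p - 6
  the entrant's payoff to Enter: p·(-6) + (1−p)·1 = -7p + 1
  4p - 6 = -7p + 1  ⇒  11p = 7  ⇒  p = 7/11.
Set the incumbent's expected payoff from Fight equal to that from Accommodate:
  the incumbent's expected payoff from Fight: q·(-6) + (1−q)·4 = -10q + 4
  the incumbent's expected payoff from Accommodate: q·8 + (1−q)·(-9) = 17q - 9
  -10q + 4 = 17q - 9  ⇒  -27q = -13  ⇒  q = 13/27.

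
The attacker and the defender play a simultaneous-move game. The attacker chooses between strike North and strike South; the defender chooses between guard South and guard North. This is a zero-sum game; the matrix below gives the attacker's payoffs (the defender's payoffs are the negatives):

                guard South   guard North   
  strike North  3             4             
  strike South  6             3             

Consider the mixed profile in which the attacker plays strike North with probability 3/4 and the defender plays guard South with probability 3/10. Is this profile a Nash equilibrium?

Given the defender's mix q = 3/10, the attacker's payoff from strike North is 37/10 but from strike South is 39/10. The attacker strictly prefers strike South, so the attacker would not mix.
So the proposed profile is not a Nash equilibrium.

No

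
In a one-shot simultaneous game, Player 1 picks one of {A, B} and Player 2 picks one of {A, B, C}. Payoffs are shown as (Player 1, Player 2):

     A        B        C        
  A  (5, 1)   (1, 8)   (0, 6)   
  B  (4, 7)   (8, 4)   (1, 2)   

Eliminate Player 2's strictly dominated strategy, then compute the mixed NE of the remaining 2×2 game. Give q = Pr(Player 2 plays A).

q = 7/8

Player 2's strategy C is strictly dominated by B: 8 > 6 and 4 > 2. Eliminate C.
In a mixed equilibrium Player 1 is indifferent between A and B; this condition fixes q.
  Player 1's expected payoff from A: q·5 + (1−q)·1 = 4q + 1
  Player 1's expected payoff from B: q·4 + (1−q)·8 = -4q + 8
  4q + 1 = -4q + 8  ⇒  8q = 7  ⇒  q = 7/8.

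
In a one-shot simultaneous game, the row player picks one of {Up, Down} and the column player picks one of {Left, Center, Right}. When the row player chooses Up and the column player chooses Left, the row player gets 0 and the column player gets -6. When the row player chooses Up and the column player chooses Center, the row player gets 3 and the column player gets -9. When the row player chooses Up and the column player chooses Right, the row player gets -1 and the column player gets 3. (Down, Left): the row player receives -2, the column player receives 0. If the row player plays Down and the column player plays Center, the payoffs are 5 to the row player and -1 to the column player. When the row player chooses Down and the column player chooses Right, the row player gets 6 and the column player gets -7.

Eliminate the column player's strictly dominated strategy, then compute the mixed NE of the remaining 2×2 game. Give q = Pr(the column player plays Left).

The column player's strategy Center is strictly dominated by Left: -6 > -9 and 0 > -1. Eliminate Center.
The row player's indifference between Up and Down determines the column player's mixing probability q:
  the row player's payoff from Up: q·0 + (1−q)·(-1) = q - 1
  the row player's payoff from Down: q·(-2) + (1−q)·6 = -8q + 6
  q - 1 = -8q + 6  ⇒  9q = 7  ⇒  q = 7/9.

q = 7/9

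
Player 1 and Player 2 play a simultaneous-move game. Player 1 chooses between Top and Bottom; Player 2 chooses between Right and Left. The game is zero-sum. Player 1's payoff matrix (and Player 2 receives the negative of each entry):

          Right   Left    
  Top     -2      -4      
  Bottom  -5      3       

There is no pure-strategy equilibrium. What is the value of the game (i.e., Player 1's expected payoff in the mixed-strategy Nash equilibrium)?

v = -13/5

For Player 1 to be willing to mix, Player 1 must be indifferent between Top and Bottom, which pins down Player 2's mix.
  Player 1's expected payoff from Top: q·(-2) + (1−q)·(-4) = 2q - 4
  Player 1's expected payoff from Bottom: q·(-5) + (1−q)·3 = -8q + 3
  2q - 4 = -8q + 3  ⇒  10q = 7  ⇒  q = 7/10.
The value is Player 1's expected payoff against this mix (using Top): (7/10)·(-2) + (3/10)·(-4) = -13/5.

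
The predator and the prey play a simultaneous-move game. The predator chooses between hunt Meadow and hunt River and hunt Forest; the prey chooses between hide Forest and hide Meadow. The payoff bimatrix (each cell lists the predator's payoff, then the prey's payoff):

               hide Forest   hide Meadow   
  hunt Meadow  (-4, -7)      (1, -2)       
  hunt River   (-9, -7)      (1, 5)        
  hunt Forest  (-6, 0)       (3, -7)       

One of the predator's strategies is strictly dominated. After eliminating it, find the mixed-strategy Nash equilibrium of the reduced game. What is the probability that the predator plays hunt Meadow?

The predator's strategy hunt River is strictly dominated by hunt Forest: -6 > -9 and 3 > 1. Eliminate hunt River.
In a mixed equilibrium the prey is indifferent between hide Forest and hide Meadow; this condition fixes p.
  the prey's payoff from hide Forest: p·(-7) + (1−p)·0 = -7p
  the prey's payoff from hide Meadow: p·(-2) + (1−p)·(-7) = 5p - 7
  -7p = 5p - 7  ⇒  -12p = -7  ⇒  p = 7/12.

p = 7/12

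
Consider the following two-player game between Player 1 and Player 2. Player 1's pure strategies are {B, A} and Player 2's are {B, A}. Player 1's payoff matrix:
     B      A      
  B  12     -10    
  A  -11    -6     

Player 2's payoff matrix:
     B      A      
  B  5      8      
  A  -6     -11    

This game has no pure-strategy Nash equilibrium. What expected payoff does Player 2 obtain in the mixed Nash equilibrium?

7/8

In a mixed equilibrium Player 2 is indifferent between B and A; this condition fixes p.
  Player 2's payoff to B: p·5 + (1−p)·(-6) = 11p - 6
  Player 2's payoff to A: p·8 + (1−p)·(-11) = 19p - 11
  11p - 6 = 19p - 11  ⇒  -8p = -5  ⇒  p = 5/8.
At equilibrium Player 2 is indifferent across columns, so Player 2's payoff equals the payoff from B: (5/8)·5 + (3/8)·(-6) = 7/8.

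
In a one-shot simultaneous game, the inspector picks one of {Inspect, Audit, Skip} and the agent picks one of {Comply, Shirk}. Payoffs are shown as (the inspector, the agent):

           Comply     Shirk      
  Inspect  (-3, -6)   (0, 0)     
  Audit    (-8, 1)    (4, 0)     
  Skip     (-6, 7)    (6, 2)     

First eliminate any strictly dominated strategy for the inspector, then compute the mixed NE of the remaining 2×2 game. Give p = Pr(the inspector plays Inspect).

p = 5/11

The inspector's strategy Audit is strictly dominated by Skip: -6 > -8 and 6 > 4. Eliminate Audit.
The inspector's mix must leave the agent indifferent between Comply and Shirk.
  the agent's payoff to Comply: p·(-6) + (1−p)·7 = -13p + 7
  the agent's payoff to Shirk: p·0 + (1−p)·2 = -2p + 2
  -13p + 7 = -2p + 2  ⇒  -11p = -5  ⇒  p = 5/11.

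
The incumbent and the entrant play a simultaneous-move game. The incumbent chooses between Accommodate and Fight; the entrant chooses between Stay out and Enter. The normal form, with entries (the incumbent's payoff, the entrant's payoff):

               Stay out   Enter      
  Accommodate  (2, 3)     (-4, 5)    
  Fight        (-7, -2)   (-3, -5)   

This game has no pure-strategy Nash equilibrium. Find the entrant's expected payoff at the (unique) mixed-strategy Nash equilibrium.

For the entrant to be willing to mix, the entrant must be indifferent between Stay out and Enter, which pins down the incumbent's mix.
  the entrant's expected payoff from Stay out: p·3 + (1−p)·(-2) = 5p - 2
  the entrant's expected payoff from Enter: p·5 + (1−p)·(-5) = 10p - 5
  5p - 2 = 10p - 5  ⇒  -5p = -3  ⇒  p = 3/5.
At equilibrium the entrant is indifferent across columns, so the entrant's payoff equals the payoff from Stay out: (3/5)·3 + (2/5)·(-2) = 1.

1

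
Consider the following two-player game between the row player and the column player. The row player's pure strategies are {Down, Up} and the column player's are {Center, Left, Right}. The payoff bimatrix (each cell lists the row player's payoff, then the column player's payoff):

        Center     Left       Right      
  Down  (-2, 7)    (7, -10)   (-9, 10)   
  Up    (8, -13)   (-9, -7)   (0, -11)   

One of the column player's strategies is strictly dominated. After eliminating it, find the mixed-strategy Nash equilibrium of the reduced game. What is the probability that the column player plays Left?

The column player's strategy Center is strictly dominated by Right: 10 > 7 and -11 > -13. Eliminate Center.
The row player's indifference between Down and Up determines the column player's mixing probability q:
  the row player's expected payoff from Down: q·7 + (1−q)·(-9) = 16q - 9
  the row player's expected payoff from Up: q·(-9) + (1−q)·0 = -9q
  16q - 9 = -9q  ⇒  25q = 9  ⇒  q = 9/25.

q = 9/25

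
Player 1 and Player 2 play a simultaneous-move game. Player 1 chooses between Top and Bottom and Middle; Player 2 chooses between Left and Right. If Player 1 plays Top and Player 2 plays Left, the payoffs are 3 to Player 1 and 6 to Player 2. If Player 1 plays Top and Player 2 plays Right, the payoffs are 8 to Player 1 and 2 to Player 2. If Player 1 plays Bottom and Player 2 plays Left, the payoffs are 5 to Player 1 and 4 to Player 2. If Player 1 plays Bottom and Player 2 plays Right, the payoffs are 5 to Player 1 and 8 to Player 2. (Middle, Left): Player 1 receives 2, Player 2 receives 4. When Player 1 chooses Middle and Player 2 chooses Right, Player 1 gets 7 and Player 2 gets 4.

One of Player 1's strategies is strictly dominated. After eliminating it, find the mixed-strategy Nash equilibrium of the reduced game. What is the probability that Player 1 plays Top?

Player 1's strategy Middle is strictly dominated by Top: 3 > 2 and 8 > 7. Eliminate Middle.
Player 2's indifference between Left and Right determines Player 1's mixing probability p:
  Player 2's payoff to Left: p·6 + (1−p)·4 = 2p + 4
  Player 2's payoff to Right: p·2 + (1−p)·8 = -6p + 8
  2p + 4 = -6p + 8  ⇒  8p = 4  ⇒  p = 1/2.

p = 1/2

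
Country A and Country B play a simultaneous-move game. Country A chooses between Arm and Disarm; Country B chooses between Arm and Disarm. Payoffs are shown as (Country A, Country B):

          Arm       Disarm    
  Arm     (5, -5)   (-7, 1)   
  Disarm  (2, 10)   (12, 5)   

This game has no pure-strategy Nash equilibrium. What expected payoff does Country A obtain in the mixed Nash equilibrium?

37/11

Country A's indifference between Arm and Disarm determines Country B's mixing probability q:
  Country A's expected payoff from Arm: q·5 + (1−q)·(-7) = 12q - 7
  Country A's expected payoff from Disarm: q·2 + (1−q)·12 = -10q + 12
  12q - 7 = -10q + 12  ⇒  22q = 19  ⇒  q = 19/22.
At equilibrium Country A is indifferent across rows, so Country A's payoff equals the payoff from Arm: (19/22)·5 + (3/22)·(-7) = 37/11.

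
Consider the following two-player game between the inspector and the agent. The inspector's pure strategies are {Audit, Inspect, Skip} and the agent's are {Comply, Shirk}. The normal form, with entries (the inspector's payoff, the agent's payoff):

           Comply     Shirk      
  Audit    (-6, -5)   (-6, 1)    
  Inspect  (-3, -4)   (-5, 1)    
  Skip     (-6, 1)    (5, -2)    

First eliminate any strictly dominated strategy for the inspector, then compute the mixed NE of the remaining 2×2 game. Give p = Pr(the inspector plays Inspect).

p = 3/8

The inspector's strategy Audit is strictly dominated by Inspect: -3 > -6 and -5 > -6. Eliminate Audit.
For the agent to be willing to mix, the agent must be indifferent between Comply and Shirk, which pins down the inspector's mix.
  the agent's expected payoff from Comply: p·(-4) + (1−p)·1 = -5p + 1
  the agent's expected payoff from Shirk: p·1 + (1−p)·(-2) = 3p - 2
  -5p + 1 = 3p - 2  ⇒  -8p = -3  ⇒  p = 3/8.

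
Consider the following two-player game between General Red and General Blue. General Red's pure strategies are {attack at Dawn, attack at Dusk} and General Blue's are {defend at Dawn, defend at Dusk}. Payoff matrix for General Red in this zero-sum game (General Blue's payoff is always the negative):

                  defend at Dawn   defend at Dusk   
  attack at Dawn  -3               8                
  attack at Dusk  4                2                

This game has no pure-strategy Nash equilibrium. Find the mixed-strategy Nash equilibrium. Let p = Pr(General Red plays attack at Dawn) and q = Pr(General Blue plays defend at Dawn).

p = 2/13, q = 6/13

General Blue's indifference between defend at Dawn and defend at Dusk determines General Red's mixing probability p:
  General Blue's payoff to defend at Dawn: p·3 + (1−p)·(-4) = 7p - 4
  General Blue's payoff to defend at Dusk: p·(-8) + (1−p)·(-2) = -6p - 2
  7p - 4 = -6p - 2  ⇒  13p = 2  ⇒  p = 2/13.
Set General Red's expected payoff from attack at Dawn equal to that from attack at Dusk:
  General Red's payoff to attack at Dawn: q·(-3) + (1−q)·8 = -11q + 8
  General Red's payoff to attack at Dusk: q·4 + (1−q)·2 = 2q + 2
  -11q + 8 = 2q + 2  ⇒  -13q = -6  ⇒  q = 6/13.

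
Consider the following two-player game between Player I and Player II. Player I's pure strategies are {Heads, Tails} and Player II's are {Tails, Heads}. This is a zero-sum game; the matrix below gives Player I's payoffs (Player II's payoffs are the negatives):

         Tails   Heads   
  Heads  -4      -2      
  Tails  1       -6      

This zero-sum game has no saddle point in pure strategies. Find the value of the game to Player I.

v = -26/9

Set Player I's expected payoff from Heads equal to that from Tails:
  Player I's expected payoff from Heads: q·(-4) + (1−q)·(-2) = -2q - 2
  Player I's expected payoff from Tails: q·1 + (1−q)·(-6) = 7q - 6
  -2q - 2 = 7q - 6  ⇒  -9q = -4  ⇒  q = 4/9.
The value is Player I's expected payoff against this mix (using Heads): (4/9)·(-4) + (5/9)·(-2) = -26/9.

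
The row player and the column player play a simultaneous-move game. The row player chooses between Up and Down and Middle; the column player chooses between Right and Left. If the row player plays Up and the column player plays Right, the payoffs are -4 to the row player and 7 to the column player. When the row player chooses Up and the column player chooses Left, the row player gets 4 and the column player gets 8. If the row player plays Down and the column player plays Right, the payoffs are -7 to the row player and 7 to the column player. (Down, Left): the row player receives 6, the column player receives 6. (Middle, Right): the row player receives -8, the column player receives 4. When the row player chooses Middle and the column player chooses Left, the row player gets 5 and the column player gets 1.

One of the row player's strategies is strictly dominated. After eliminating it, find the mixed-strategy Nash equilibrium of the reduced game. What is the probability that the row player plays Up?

The row player's strategy Middle is strictly dominated by Down: -7 > -8 and 6 > 5. Eliminate Middle.
The row player's mix must leave the column player indifferent between Right and Left.
  the column player's payoff from Right: p·7 + (1−p)·7 = 7
  the column player's payoff from Left: p·8 + (1−p)·6 = 2p + 6
  7 = 2p + 6  ⇒  -2p = -1  ⇒  p = 1/2.

p = 1/2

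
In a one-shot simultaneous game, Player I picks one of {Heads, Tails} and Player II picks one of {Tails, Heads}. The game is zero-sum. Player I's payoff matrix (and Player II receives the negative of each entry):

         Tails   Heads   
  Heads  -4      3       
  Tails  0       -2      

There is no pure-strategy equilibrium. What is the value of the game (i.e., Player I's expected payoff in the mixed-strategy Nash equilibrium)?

v = -8/9

Player I's indifference between Heads and Tails determines Player II's mixing probability q:
  Player I's expected payoff from Heads: q·(-4) + (1−q)·3 = -7q + 3
  Player I's expected payoff from Tails: q·0 + (1−q)·(-2) = 2q - 2
  -7q + 3 = 2q - 2  ⇒  -9q = -5  ⇒  q = 5/9.
The value is Player I's expected payoff against this mix (using Heads): (5/9)·(-4) + (4/9)·3 = -8/9.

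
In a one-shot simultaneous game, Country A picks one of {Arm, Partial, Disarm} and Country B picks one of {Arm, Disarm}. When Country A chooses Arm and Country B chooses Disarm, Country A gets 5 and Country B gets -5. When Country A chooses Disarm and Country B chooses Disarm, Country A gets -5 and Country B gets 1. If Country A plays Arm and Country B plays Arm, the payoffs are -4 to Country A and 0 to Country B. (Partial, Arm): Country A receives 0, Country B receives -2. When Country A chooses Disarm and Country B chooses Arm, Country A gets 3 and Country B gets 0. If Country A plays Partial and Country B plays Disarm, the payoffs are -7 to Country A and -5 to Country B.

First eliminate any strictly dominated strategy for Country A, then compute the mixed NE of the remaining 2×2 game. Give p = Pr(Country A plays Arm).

p = 1/6

Country A's strategy Partial is strictly dominated by Disarm: 3 > 0 and -5 > -7. Eliminate Partial.
In a mixed equilibrium Country B is indifferent between Arm and Disarm; this condition fixes p.
  Country B's expected payoff from Arm: p·0 + (1−p)·0 = 0
  Country B's expected payoff from Disarm: p·(-5) + (1−p)·1 = -6p + 1
  0 = -6p + 1  ⇒  6p = 1  ⇒  p = 1/6.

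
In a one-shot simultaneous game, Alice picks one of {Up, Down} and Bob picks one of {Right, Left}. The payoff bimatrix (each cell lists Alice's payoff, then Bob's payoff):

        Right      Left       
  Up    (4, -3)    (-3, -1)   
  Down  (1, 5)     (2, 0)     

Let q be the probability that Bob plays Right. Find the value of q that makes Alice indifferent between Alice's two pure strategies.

Alice's indifference between Up and Down determines Bob's mixing probability q:
  Alice's payoff from Up: q·4 + (1−q)·(-3) = 7q - 3
  Alice's payoff from Down: q·1 + (1−q)·2 = -q + 2
  7q - 3 = -q + 2  ⇒  8q = 5  ⇒  q = 5/8.

q = 5/8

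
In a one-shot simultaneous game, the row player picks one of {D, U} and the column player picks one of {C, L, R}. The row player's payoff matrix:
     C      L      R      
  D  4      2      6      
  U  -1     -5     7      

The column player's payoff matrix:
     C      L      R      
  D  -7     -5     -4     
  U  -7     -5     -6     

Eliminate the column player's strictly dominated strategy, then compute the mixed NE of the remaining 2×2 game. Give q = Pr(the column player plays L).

q = 1/8

The column player's strategy C is strictly dominated by L: -5 > -7 and -5 > -7. Eliminate C.
Set the row player's expected payoff from D equal to that from U:
  the row player's expected payoff from D: q·2 + (1−q)·6 = -4q + 6
  the row player's expected payoff from U: q·(-5) + (1−q)·7 = -12q + 7
  -4q + 6 = -12q + 7  ⇒  8q = 1  ⇒  q = 1/8.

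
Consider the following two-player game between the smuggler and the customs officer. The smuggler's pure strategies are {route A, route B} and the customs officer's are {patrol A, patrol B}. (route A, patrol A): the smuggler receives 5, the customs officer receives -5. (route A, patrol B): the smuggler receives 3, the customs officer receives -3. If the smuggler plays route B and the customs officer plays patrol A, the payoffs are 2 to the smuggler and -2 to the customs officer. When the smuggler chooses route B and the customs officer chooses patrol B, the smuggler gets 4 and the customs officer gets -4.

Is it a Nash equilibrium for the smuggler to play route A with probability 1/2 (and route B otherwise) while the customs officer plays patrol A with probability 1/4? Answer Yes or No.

Check the customs officer's indifference given the smuggler's mix p = 1/2:
  payoff from patrol A = -7/2; payoff from patrol B = -7/2 — equal.
Check the smuggler's indifference given the customs officer's mix q = 1/4:
  payoff from route A = 7/2; payoff from route B = 7/2 — equal.
Both players are indifferent, so neither can profitably deviate.

Yes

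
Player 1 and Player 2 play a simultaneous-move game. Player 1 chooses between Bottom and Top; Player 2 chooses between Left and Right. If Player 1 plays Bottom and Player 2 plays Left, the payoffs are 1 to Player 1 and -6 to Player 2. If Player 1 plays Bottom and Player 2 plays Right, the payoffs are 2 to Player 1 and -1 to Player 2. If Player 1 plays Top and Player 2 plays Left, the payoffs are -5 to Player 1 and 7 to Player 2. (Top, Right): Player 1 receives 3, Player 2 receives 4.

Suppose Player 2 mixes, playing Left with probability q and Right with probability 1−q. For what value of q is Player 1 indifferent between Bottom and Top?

For Player 1 to be willing to mix, Player 1 must be indifferent between Bottom and Top, which pins down Player 2's mix.
  Player 1's payoff to Bottom: q·1 + (1−q)·2 = -q + 2
  Player 1's payoff to Top: q·(-5) + (1−q)·3 = -8q + 3
  -q + 2 = -8q + 3  ⇒  7q = 1  ⇒  q = 1/7.

q = 1/7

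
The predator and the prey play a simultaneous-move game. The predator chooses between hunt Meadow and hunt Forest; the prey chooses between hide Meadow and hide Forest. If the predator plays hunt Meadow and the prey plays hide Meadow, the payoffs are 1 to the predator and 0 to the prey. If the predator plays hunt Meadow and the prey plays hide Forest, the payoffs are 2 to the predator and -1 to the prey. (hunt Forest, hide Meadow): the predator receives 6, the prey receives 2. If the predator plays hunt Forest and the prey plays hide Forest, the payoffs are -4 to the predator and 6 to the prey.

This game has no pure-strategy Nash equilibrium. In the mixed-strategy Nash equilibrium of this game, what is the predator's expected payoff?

16/11

In a mixed equilibrium the predator is indifferent between hunt Meadow and hunt Forest; this condition fixes q.
  the predator's payoff from hunt Meadow: q·1 + (1−q)·2 = -q + 2
  the predator's payoff from hunt Forest: q·6 + (1−q)·(-4) = 10q - 4
  -q + 2 = 10q - 4  ⇒  -11q = -6  ⇒  q = 6/11.
At equilibrium the predator is indifferent across rows, so the predator's payoff equals the payoff from hunt Meadow: (6/11)·1 + (5/11)·2 = 16/11.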